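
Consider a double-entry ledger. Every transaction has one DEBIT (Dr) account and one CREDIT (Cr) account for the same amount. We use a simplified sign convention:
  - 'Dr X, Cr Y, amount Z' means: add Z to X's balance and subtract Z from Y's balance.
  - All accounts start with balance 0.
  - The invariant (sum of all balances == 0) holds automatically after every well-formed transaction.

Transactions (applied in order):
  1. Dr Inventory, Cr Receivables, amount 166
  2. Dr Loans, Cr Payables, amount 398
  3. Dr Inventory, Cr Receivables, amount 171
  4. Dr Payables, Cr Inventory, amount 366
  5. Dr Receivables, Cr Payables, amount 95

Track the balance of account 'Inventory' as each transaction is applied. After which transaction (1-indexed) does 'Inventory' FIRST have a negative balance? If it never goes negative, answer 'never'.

After txn 1: Inventory=166
After txn 2: Inventory=166
After txn 3: Inventory=337
After txn 4: Inventory=-29

Answer: 4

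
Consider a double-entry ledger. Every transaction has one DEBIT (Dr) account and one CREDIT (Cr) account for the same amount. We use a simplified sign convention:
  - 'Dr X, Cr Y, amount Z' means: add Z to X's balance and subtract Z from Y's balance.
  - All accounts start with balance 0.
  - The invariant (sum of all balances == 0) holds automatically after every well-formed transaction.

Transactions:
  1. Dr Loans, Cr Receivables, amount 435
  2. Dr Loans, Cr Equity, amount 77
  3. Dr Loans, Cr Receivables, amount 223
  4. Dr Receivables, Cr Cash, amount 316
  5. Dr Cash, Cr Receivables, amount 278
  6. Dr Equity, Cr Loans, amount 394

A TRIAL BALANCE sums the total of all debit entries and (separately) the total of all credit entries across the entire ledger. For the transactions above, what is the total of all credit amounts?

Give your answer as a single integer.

Txn 1: credit+=435
Txn 2: credit+=77
Txn 3: credit+=223
Txn 4: credit+=316
Txn 5: credit+=278
Txn 6: credit+=394
Total credits = 1723

Answer: 1723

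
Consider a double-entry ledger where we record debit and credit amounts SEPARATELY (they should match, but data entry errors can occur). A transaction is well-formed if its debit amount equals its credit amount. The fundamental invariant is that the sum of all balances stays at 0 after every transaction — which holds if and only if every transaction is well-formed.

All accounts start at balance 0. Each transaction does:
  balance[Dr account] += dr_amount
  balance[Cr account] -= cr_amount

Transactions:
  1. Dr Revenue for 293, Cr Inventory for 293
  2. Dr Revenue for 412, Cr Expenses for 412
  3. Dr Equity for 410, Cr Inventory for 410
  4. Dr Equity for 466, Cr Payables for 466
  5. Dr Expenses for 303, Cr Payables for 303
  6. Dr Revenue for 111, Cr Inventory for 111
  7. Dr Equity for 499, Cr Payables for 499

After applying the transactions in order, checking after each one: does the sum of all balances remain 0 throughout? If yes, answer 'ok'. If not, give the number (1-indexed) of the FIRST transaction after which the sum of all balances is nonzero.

After txn 1: dr=293 cr=293 sum_balances=0
After txn 2: dr=412 cr=412 sum_balances=0
After txn 3: dr=410 cr=410 sum_balances=0
After txn 4: dr=466 cr=466 sum_balances=0
After txn 5: dr=303 cr=303 sum_balances=0
After txn 6: dr=111 cr=111 sum_balances=0
After txn 7: dr=499 cr=499 sum_balances=0

Answer: ok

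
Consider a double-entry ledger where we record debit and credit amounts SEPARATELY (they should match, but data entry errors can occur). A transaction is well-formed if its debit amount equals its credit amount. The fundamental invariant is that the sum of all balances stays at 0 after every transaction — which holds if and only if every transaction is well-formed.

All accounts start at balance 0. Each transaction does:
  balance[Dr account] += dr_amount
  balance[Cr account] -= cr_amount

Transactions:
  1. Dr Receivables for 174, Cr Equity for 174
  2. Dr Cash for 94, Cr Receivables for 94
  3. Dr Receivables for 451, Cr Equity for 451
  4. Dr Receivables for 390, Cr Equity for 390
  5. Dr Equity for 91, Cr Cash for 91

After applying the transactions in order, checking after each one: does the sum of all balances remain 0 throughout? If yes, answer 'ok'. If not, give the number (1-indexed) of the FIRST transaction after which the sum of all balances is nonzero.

Answer: ok

Derivation:
After txn 1: dr=174 cr=174 sum_balances=0
After txn 2: dr=94 cr=94 sum_balances=0
After txn 3: dr=451 cr=451 sum_balances=0
After txn 4: dr=390 cr=390 sum_balances=0
After txn 5: dr=91 cr=91 sum_balances=0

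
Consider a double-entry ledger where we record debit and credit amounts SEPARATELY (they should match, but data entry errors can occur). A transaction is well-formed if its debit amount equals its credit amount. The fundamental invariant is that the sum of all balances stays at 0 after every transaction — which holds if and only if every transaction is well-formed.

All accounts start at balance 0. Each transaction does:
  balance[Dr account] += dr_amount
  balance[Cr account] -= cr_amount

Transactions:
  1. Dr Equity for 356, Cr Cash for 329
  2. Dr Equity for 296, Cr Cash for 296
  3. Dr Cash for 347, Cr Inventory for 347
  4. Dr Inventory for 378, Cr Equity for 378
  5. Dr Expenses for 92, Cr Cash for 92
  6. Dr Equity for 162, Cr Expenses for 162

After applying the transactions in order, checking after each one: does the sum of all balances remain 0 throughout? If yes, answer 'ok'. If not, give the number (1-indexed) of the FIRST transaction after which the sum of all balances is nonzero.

Answer: 1

Derivation:
After txn 1: dr=356 cr=329 sum_balances=27
After txn 2: dr=296 cr=296 sum_balances=27
After txn 3: dr=347 cr=347 sum_balances=27
After txn 4: dr=378 cr=378 sum_balances=27
After txn 5: dr=92 cr=92 sum_balances=27
After txn 6: dr=162 cr=162 sum_balances=27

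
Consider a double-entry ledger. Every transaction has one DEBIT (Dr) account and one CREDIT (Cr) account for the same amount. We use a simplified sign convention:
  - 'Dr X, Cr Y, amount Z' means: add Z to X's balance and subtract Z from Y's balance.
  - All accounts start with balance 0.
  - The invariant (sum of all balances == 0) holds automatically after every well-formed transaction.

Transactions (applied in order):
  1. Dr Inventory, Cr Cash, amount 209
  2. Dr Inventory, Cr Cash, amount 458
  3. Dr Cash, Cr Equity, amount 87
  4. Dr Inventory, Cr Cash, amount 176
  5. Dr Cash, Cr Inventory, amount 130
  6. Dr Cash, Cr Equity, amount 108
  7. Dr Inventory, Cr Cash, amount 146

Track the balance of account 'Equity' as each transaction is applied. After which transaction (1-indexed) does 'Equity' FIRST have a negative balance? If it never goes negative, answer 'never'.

Answer: 3

Derivation:
After txn 1: Equity=0
After txn 2: Equity=0
After txn 3: Equity=-87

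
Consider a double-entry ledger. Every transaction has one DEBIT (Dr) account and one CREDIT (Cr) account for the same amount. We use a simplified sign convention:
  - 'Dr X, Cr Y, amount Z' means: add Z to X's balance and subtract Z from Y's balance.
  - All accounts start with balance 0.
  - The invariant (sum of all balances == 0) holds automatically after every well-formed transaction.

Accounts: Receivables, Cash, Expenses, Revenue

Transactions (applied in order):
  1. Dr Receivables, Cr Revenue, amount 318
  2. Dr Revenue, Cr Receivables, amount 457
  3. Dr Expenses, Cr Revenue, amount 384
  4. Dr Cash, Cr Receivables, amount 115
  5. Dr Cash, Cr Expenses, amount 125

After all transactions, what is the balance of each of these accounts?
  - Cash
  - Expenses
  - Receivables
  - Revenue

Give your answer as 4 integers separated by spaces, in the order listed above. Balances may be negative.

Answer: 240 259 -254 -245

Derivation:
After txn 1 (Dr Receivables, Cr Revenue, amount 318): Receivables=318 Revenue=-318
After txn 2 (Dr Revenue, Cr Receivables, amount 457): Receivables=-139 Revenue=139
After txn 3 (Dr Expenses, Cr Revenue, amount 384): Expenses=384 Receivables=-139 Revenue=-245
After txn 4 (Dr Cash, Cr Receivables, amount 115): Cash=115 Expenses=384 Receivables=-254 Revenue=-245
After txn 5 (Dr Cash, Cr Expenses, amount 125): Cash=240 Expenses=259 Receivables=-254 Revenue=-245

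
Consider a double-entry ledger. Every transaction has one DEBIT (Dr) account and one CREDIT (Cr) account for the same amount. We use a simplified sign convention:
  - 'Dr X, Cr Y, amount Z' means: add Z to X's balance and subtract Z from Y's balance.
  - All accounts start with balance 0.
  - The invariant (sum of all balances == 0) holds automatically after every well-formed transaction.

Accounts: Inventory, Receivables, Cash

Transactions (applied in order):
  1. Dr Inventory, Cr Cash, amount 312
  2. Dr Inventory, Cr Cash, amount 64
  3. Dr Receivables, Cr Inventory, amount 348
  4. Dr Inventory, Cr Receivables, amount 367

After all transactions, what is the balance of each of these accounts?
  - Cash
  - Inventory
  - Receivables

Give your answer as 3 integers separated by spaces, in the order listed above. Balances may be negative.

After txn 1 (Dr Inventory, Cr Cash, amount 312): Cash=-312 Inventory=312
After txn 2 (Dr Inventory, Cr Cash, amount 64): Cash=-376 Inventory=376
After txn 3 (Dr Receivables, Cr Inventory, amount 348): Cash=-376 Inventory=28 Receivables=348
After txn 4 (Dr Inventory, Cr Receivables, amount 367): Cash=-376 Inventory=395 Receivables=-19

Answer: -376 395 -19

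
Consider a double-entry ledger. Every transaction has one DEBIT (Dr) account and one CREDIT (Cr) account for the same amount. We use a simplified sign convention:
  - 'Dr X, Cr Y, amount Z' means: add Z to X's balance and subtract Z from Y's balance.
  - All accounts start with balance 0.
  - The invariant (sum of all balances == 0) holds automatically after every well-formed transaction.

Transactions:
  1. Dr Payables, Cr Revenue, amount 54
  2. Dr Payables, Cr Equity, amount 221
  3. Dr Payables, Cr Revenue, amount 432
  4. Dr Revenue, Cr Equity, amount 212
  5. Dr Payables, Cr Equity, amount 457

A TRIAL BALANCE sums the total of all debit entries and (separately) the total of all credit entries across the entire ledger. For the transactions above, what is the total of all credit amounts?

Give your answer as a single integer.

Answer: 1376

Derivation:
Txn 1: credit+=54
Txn 2: credit+=221
Txn 3: credit+=432
Txn 4: credit+=212
Txn 5: credit+=457
Total credits = 1376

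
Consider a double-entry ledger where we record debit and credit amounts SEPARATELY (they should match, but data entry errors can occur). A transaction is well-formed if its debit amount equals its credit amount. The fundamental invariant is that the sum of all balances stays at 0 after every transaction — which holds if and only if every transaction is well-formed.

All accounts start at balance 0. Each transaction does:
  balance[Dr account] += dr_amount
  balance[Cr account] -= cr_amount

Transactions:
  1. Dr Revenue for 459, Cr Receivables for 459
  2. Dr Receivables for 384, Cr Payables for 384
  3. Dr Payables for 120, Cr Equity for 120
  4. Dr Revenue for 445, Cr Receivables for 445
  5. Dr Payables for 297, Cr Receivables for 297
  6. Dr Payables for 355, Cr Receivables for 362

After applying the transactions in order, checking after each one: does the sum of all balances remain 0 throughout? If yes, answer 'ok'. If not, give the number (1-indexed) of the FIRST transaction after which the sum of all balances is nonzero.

Answer: 6

Derivation:
After txn 1: dr=459 cr=459 sum_balances=0
After txn 2: dr=384 cr=384 sum_balances=0
After txn 3: dr=120 cr=120 sum_balances=0
After txn 4: dr=445 cr=445 sum_balances=0
After txn 5: dr=297 cr=297 sum_balances=0
After txn 6: dr=355 cr=362 sum_balances=-7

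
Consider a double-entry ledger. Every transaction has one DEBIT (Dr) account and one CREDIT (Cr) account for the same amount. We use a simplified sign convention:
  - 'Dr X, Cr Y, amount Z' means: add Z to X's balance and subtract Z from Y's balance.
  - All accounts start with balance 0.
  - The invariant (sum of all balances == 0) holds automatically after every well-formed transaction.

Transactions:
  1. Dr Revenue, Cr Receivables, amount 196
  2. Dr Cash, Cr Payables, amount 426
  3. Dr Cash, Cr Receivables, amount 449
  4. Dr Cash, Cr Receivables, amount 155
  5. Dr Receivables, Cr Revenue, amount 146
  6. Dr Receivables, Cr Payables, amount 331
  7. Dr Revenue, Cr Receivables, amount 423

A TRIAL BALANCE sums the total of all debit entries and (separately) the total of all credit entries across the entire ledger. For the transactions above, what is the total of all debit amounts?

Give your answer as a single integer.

Answer: 2126

Derivation:
Txn 1: debit+=196
Txn 2: debit+=426
Txn 3: debit+=449
Txn 4: debit+=155
Txn 5: debit+=146
Txn 6: debit+=331
Txn 7: debit+=423
Total debits = 2126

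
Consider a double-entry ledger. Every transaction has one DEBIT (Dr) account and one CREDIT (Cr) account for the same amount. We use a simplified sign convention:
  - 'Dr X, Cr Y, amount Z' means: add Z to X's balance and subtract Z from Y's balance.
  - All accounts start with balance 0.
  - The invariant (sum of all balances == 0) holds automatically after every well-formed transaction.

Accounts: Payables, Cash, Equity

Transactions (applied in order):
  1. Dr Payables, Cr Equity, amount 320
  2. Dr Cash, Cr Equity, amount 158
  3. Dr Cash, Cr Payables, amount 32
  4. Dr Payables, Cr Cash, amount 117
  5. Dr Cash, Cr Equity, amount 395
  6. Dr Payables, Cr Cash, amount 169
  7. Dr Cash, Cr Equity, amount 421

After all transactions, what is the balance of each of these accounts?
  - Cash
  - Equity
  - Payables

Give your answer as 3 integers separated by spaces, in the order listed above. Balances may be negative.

Answer: 720 -1294 574

Derivation:
After txn 1 (Dr Payables, Cr Equity, amount 320): Equity=-320 Payables=320
After txn 2 (Dr Cash, Cr Equity, amount 158): Cash=158 Equity=-478 Payables=320
After txn 3 (Dr Cash, Cr Payables, amount 32): Cash=190 Equity=-478 Payables=288
After txn 4 (Dr Payables, Cr Cash, amount 117): Cash=73 Equity=-478 Payables=405
After txn 5 (Dr Cash, Cr Equity, amount 395): Cash=468 Equity=-873 Payables=405
After txn 6 (Dr Payables, Cr Cash, amount 169): Cash=299 Equity=-873 Payables=574
After txn 7 (Dr Cash, Cr Equity, amount 421): Cash=720 Equity=-1294 Payables=574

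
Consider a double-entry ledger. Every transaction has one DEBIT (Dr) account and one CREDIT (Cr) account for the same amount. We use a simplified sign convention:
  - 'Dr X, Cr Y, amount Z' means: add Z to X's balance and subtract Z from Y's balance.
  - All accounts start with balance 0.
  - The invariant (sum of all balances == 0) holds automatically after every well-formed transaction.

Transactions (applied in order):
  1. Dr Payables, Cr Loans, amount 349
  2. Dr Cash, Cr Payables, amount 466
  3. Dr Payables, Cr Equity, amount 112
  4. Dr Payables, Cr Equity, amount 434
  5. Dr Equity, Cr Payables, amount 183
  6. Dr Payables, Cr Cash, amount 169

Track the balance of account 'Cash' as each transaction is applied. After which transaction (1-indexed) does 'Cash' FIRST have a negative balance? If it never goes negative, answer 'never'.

After txn 1: Cash=0
After txn 2: Cash=466
After txn 3: Cash=466
After txn 4: Cash=466
After txn 5: Cash=466
After txn 6: Cash=297

Answer: never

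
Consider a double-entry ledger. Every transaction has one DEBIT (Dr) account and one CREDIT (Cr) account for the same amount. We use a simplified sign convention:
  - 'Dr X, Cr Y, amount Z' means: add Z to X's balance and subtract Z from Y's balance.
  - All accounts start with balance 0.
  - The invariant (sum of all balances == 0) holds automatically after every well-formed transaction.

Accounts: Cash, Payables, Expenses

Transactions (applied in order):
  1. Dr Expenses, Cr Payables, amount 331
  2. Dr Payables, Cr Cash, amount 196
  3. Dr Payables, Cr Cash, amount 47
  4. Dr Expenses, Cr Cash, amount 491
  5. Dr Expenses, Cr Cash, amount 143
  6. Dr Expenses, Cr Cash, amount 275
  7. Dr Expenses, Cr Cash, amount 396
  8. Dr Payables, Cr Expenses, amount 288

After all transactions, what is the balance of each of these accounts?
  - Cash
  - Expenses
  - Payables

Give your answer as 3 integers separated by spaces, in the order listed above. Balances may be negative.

Answer: -1548 1348 200

Derivation:
After txn 1 (Dr Expenses, Cr Payables, amount 331): Expenses=331 Payables=-331
After txn 2 (Dr Payables, Cr Cash, amount 196): Cash=-196 Expenses=331 Payables=-135
After txn 3 (Dr Payables, Cr Cash, amount 47): Cash=-243 Expenses=331 Payables=-88
After txn 4 (Dr Expenses, Cr Cash, amount 491): Cash=-734 Expenses=822 Payables=-88
After txn 5 (Dr Expenses, Cr Cash, amount 143): Cash=-877 Expenses=965 Payables=-88
After txn 6 (Dr Expenses, Cr Cash, amount 275): Cash=-1152 Expenses=1240 Payables=-88
After txn 7 (Dr Expenses, Cr Cash, amount 396): Cash=-1548 Expenses=1636 Payables=-88
After txn 8 (Dr Payables, Cr Expenses, amount 288): Cash=-1548 Expenses=1348 Payables=200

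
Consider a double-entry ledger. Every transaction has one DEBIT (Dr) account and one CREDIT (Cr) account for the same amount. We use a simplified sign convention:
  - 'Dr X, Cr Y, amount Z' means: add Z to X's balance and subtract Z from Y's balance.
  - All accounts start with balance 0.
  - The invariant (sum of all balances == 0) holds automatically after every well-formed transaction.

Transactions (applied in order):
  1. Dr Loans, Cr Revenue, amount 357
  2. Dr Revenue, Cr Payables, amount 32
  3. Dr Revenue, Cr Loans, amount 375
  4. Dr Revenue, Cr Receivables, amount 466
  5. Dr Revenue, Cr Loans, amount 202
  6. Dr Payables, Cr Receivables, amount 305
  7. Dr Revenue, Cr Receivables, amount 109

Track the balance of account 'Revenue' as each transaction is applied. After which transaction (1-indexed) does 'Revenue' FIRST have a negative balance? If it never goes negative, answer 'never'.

After txn 1: Revenue=-357

Answer: 1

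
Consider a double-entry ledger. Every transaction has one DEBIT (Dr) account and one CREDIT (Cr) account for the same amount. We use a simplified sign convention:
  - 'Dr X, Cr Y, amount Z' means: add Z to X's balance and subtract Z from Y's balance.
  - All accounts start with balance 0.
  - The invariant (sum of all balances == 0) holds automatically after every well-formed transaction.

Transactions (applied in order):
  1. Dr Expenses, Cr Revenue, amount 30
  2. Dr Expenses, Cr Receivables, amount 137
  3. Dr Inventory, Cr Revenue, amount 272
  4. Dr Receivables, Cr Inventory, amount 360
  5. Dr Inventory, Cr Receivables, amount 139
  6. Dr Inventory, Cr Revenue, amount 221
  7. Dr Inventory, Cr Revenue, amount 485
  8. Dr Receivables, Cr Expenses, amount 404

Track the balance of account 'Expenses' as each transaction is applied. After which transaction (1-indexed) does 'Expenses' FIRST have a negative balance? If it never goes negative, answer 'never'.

Answer: 8

Derivation:
After txn 1: Expenses=30
After txn 2: Expenses=167
After txn 3: Expenses=167
After txn 4: Expenses=167
After txn 5: Expenses=167
After txn 6: Expenses=167
After txn 7: Expenses=167
After txn 8: Expenses=-237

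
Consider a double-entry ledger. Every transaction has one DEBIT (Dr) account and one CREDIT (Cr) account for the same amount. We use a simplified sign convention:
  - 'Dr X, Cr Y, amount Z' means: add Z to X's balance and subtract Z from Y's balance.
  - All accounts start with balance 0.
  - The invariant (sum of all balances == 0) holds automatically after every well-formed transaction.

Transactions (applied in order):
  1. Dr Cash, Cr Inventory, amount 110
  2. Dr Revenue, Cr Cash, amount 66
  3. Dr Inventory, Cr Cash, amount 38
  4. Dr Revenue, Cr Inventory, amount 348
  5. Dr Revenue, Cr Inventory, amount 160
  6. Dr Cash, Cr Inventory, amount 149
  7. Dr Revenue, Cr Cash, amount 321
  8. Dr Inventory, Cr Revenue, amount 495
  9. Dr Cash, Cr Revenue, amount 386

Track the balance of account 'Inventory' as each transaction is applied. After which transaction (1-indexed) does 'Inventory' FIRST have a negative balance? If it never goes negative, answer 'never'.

After txn 1: Inventory=-110

Answer: 1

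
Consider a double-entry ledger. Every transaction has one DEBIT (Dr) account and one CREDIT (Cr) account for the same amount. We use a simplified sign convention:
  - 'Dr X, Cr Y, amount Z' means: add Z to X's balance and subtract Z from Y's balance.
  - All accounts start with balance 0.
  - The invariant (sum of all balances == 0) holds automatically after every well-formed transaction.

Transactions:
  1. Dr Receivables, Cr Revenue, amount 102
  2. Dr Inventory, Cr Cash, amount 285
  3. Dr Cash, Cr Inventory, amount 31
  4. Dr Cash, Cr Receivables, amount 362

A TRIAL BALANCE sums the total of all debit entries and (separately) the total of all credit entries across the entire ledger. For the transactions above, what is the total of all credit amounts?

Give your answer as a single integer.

Answer: 780

Derivation:
Txn 1: credit+=102
Txn 2: credit+=285
Txn 3: credit+=31
Txn 4: credit+=362
Total credits = 780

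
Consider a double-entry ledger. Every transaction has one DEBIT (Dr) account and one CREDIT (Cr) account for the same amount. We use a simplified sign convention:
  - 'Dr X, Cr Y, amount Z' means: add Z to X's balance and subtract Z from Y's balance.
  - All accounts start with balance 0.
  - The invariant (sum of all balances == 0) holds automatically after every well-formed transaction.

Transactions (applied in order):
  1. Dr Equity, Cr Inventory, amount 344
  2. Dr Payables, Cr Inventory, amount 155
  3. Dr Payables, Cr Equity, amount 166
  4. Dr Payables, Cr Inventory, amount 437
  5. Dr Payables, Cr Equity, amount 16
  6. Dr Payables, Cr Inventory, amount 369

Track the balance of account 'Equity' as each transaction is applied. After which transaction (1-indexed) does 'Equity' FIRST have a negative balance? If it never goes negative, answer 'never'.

After txn 1: Equity=344
After txn 2: Equity=344
After txn 3: Equity=178
After txn 4: Equity=178
After txn 5: Equity=162
After txn 6: Equity=162

Answer: never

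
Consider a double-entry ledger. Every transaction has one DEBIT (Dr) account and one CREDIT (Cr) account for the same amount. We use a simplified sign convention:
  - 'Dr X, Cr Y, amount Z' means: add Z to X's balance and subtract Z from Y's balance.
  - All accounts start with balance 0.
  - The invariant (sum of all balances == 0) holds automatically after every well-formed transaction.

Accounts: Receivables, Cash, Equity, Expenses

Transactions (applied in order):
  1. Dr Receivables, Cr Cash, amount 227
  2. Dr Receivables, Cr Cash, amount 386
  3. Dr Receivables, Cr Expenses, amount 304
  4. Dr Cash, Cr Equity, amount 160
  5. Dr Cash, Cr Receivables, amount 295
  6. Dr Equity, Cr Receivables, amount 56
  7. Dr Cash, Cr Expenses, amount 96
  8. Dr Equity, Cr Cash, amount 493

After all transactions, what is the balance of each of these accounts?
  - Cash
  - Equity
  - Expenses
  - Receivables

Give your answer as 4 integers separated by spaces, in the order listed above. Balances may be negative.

After txn 1 (Dr Receivables, Cr Cash, amount 227): Cash=-227 Receivables=227
After txn 2 (Dr Receivables, Cr Cash, amount 386): Cash=-613 Receivables=613
After txn 3 (Dr Receivables, Cr Expenses, amount 304): Cash=-613 Expenses=-304 Receivables=917
After txn 4 (Dr Cash, Cr Equity, amount 160): Cash=-453 Equity=-160 Expenses=-304 Receivables=917
After txn 5 (Dr Cash, Cr Receivables, amount 295): Cash=-158 Equity=-160 Expenses=-304 Receivables=622
After txn 6 (Dr Equity, Cr Receivables, amount 56): Cash=-158 Equity=-104 Expenses=-304 Receivables=566
After txn 7 (Dr Cash, Cr Expenses, amount 96): Cash=-62 Equity=-104 Expenses=-400 Receivables=566
After txn 8 (Dr Equity, Cr Cash, amount 493): Cash=-555 Equity=389 Expenses=-400 Receivables=566

Answer: -555 389 -400 566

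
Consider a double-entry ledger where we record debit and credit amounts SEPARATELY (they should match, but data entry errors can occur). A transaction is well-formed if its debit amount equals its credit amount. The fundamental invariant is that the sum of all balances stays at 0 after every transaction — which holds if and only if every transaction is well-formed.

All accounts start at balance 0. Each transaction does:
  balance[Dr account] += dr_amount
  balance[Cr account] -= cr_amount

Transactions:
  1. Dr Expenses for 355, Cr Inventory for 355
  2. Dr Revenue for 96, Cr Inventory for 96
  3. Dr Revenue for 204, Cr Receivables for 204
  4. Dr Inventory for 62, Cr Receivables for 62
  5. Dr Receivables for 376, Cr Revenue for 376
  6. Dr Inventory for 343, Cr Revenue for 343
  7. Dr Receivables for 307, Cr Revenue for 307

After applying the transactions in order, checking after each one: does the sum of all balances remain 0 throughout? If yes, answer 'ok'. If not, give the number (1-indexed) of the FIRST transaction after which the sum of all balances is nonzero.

Answer: ok

Derivation:
After txn 1: dr=355 cr=355 sum_balances=0
After txn 2: dr=96 cr=96 sum_balances=0
After txn 3: dr=204 cr=204 sum_balances=0
After txn 4: dr=62 cr=62 sum_balances=0
After txn 5: dr=376 cr=376 sum_balances=0
After txn 6: dr=343 cr=343 sum_balances=0
After txn 7: dr=307 cr=307 sum_balances=0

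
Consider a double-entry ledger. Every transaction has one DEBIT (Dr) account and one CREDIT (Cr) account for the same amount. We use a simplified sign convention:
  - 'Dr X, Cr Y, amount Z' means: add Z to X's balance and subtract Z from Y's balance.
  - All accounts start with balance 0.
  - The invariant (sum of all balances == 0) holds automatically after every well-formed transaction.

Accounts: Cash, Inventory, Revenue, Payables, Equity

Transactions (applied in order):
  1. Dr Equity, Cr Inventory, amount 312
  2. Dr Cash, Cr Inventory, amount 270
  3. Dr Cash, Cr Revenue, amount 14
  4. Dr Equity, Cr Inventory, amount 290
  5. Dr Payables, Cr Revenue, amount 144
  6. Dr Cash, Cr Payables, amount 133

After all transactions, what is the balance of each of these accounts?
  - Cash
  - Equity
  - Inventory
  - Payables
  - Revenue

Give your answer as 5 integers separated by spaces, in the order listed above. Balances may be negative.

Answer: 417 602 -872 11 -158

Derivation:
After txn 1 (Dr Equity, Cr Inventory, amount 312): Equity=312 Inventory=-312
After txn 2 (Dr Cash, Cr Inventory, amount 270): Cash=270 Equity=312 Inventory=-582
After txn 3 (Dr Cash, Cr Revenue, amount 14): Cash=284 Equity=312 Inventory=-582 Revenue=-14
After txn 4 (Dr Equity, Cr Inventory, amount 290): Cash=284 Equity=602 Inventory=-872 Revenue=-14
After txn 5 (Dr Payables, Cr Revenue, amount 144): Cash=284 Equity=602 Inventory=-872 Payables=144 Revenue=-158
After txn 6 (Dr Cash, Cr Payables, amount 133): Cash=417 Equity=602 Inventory=-872 Payables=11 Revenue=-158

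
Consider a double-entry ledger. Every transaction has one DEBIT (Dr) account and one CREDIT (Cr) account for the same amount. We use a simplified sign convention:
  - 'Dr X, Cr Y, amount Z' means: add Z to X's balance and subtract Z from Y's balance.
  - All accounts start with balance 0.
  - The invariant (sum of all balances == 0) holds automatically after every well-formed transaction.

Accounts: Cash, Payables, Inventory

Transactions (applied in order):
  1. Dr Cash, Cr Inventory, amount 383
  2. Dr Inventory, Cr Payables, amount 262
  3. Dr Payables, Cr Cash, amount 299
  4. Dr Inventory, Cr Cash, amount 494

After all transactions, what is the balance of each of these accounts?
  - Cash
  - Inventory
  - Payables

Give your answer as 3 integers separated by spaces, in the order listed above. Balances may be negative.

After txn 1 (Dr Cash, Cr Inventory, amount 383): Cash=383 Inventory=-383
After txn 2 (Dr Inventory, Cr Payables, amount 262): Cash=383 Inventory=-121 Payables=-262
After txn 3 (Dr Payables, Cr Cash, amount 299): Cash=84 Inventory=-121 Payables=37
After txn 4 (Dr Inventory, Cr Cash, amount 494): Cash=-410 Inventory=373 Payables=37

Answer: -410 373 37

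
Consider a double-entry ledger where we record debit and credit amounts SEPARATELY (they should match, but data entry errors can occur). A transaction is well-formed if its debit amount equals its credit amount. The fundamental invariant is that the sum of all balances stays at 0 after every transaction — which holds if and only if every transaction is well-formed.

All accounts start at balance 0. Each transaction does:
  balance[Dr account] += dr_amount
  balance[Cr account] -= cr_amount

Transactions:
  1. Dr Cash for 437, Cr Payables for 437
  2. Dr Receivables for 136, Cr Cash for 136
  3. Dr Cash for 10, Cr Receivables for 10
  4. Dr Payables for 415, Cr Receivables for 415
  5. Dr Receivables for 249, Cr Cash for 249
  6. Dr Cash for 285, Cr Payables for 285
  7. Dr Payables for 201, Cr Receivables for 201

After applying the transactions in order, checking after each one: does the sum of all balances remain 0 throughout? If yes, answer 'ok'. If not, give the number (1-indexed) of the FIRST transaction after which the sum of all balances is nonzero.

Answer: ok

Derivation:
After txn 1: dr=437 cr=437 sum_balances=0
After txn 2: dr=136 cr=136 sum_balances=0
After txn 3: dr=10 cr=10 sum_balances=0
After txn 4: dr=415 cr=415 sum_balances=0
After txn 5: dr=249 cr=249 sum_balances=0
After txn 6: dr=285 cr=285 sum_balances=0
After txn 7: dr=201 cr=201 sum_balances=0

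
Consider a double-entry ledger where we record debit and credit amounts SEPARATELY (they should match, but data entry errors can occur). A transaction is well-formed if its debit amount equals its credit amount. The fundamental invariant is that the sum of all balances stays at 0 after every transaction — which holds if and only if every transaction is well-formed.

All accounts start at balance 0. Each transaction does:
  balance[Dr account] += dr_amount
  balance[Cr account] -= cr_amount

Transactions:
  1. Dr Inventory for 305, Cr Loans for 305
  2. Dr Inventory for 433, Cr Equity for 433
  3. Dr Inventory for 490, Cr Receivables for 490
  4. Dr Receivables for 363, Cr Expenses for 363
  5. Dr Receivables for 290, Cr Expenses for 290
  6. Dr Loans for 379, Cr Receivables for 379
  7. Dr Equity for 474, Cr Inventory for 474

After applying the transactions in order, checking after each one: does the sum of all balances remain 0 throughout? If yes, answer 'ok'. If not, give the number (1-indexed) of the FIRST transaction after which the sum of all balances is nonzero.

Answer: ok

Derivation:
After txn 1: dr=305 cr=305 sum_balances=0
After txn 2: dr=433 cr=433 sum_balances=0
After txn 3: dr=490 cr=490 sum_balances=0
After txn 4: dr=363 cr=363 sum_balances=0
After txn 5: dr=290 cr=290 sum_balances=0
After txn 6: dr=379 cr=379 sum_balances=0
After txn 7: dr=474 cr=474 sum_balances=0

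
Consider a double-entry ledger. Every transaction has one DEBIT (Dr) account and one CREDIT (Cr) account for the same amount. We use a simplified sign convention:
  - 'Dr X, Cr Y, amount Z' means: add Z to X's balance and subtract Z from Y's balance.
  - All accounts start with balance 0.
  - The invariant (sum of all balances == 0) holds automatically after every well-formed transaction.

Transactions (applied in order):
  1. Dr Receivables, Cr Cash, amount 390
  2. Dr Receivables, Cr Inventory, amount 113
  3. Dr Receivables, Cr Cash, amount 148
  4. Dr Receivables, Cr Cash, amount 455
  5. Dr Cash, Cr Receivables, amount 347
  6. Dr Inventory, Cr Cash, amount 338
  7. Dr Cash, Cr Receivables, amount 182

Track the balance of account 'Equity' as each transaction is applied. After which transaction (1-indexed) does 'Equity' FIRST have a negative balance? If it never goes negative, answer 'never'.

Answer: never

Derivation:
After txn 1: Equity=0
After txn 2: Equity=0
After txn 3: Equity=0
After txn 4: Equity=0
After txn 5: Equity=0
After txn 6: Equity=0
After txn 7: Equity=0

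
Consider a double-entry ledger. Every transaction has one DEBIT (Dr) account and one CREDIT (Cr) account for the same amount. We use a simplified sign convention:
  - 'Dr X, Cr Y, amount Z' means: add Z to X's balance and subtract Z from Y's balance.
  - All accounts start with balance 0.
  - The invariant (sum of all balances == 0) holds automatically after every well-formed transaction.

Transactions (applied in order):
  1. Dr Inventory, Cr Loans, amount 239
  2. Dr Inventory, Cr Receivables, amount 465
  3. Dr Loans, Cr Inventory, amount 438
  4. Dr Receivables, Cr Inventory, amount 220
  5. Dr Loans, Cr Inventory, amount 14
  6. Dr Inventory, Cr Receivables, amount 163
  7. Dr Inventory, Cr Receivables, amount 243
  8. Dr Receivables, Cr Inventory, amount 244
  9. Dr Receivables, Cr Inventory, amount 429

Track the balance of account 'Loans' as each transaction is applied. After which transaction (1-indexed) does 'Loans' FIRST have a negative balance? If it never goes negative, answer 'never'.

Answer: 1

Derivation:
After txn 1: Loans=-239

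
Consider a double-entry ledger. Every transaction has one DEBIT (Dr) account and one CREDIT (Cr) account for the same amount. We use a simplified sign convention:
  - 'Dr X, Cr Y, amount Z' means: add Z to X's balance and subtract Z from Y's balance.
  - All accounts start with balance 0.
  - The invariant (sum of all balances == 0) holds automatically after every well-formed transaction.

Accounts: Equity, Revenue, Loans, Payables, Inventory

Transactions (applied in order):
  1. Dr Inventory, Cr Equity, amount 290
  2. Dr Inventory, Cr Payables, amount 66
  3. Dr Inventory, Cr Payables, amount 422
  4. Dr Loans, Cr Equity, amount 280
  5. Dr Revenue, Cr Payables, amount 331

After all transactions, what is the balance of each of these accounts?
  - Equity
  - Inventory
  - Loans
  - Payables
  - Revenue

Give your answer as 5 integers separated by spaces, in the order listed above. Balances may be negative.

After txn 1 (Dr Inventory, Cr Equity, amount 290): Equity=-290 Inventory=290
After txn 2 (Dr Inventory, Cr Payables, amount 66): Equity=-290 Inventory=356 Payables=-66
After txn 3 (Dr Inventory, Cr Payables, amount 422): Equity=-290 Inventory=778 Payables=-488
After txn 4 (Dr Loans, Cr Equity, amount 280): Equity=-570 Inventory=778 Loans=280 Payables=-488
After txn 5 (Dr Revenue, Cr Payables, amount 331): Equity=-570 Inventory=778 Loans=280 Payables=-819 Revenue=331

Answer: -570 778 280 -819 331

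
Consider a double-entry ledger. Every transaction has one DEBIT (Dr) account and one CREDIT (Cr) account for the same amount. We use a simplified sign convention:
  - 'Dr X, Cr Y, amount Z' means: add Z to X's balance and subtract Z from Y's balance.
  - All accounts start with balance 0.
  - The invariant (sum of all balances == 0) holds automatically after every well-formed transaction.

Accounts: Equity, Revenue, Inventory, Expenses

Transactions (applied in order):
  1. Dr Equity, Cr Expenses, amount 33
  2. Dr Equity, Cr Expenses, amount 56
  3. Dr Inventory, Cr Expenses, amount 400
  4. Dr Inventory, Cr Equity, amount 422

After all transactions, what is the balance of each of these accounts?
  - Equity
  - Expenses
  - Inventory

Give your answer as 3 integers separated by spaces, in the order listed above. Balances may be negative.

Answer: -333 -489 822

Derivation:
After txn 1 (Dr Equity, Cr Expenses, amount 33): Equity=33 Expenses=-33
After txn 2 (Dr Equity, Cr Expenses, amount 56): Equity=89 Expenses=-89
After txn 3 (Dr Inventory, Cr Expenses, amount 400): Equity=89 Expenses=-489 Inventory=400
After txn 4 (Dr Inventory, Cr Equity, amount 422): Equity=-333 Expenses=-489 Inventory=822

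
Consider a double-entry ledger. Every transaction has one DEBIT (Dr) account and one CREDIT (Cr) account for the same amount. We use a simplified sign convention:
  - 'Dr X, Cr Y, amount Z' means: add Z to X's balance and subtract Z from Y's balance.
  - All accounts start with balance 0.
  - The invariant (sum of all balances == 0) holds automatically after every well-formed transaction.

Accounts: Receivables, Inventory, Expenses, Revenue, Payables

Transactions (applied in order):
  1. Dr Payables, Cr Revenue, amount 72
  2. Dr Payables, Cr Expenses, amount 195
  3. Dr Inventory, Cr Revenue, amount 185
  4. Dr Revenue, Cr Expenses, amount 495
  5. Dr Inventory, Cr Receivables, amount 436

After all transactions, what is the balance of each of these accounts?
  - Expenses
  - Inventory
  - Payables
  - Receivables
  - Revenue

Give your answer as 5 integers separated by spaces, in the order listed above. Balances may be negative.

Answer: -690 621 267 -436 238

Derivation:
After txn 1 (Dr Payables, Cr Revenue, amount 72): Payables=72 Revenue=-72
After txn 2 (Dr Payables, Cr Expenses, amount 195): Expenses=-195 Payables=267 Revenue=-72
After txn 3 (Dr Inventory, Cr Revenue, amount 185): Expenses=-195 Inventory=185 Payables=267 Revenue=-257
After txn 4 (Dr Revenue, Cr Expenses, amount 495): Expenses=-690 Inventory=185 Payables=267 Revenue=238
After txn 5 (Dr Inventory, Cr Receivables, amount 436): Expenses=-690 Inventory=621 Payables=267 Receivables=-436 Revenue=238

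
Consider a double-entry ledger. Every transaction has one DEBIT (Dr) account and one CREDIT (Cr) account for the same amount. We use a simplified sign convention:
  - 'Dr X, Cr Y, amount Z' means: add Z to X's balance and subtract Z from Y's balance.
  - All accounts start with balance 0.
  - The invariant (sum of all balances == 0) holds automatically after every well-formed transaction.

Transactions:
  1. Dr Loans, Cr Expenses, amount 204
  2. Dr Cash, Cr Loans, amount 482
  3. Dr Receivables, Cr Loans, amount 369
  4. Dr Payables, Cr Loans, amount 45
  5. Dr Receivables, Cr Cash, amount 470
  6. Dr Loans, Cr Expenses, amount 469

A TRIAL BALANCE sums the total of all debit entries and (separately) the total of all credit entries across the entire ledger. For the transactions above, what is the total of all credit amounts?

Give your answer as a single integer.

Answer: 2039

Derivation:
Txn 1: credit+=204
Txn 2: credit+=482
Txn 3: credit+=369
Txn 4: credit+=45
Txn 5: credit+=470
Txn 6: credit+=469
Total credits = 2039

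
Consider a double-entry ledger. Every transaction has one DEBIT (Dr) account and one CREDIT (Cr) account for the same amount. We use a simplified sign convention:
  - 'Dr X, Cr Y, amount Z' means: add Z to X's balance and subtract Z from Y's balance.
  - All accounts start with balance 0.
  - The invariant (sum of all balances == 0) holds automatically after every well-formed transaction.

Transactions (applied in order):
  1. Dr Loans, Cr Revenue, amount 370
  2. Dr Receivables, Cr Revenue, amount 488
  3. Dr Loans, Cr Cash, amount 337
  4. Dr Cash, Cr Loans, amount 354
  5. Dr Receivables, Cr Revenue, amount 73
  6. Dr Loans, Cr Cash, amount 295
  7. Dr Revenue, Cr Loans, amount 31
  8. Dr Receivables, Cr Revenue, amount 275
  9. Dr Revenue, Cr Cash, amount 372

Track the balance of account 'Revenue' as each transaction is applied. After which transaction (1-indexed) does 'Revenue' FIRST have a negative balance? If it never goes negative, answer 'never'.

Answer: 1

Derivation:
After txn 1: Revenue=-370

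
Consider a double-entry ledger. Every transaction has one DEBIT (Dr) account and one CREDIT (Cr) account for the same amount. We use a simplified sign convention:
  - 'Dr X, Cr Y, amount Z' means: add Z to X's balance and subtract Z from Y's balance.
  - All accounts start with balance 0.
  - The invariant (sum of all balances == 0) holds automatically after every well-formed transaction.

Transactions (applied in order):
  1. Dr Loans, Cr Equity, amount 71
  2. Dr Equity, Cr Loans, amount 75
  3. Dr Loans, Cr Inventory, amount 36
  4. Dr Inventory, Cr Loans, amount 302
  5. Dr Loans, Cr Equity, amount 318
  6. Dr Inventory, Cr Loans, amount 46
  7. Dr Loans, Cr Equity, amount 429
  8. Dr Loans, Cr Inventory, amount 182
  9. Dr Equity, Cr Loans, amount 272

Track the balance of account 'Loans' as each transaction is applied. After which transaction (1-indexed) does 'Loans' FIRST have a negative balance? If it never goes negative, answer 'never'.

Answer: 2

Derivation:
After txn 1: Loans=71
After txn 2: Loans=-4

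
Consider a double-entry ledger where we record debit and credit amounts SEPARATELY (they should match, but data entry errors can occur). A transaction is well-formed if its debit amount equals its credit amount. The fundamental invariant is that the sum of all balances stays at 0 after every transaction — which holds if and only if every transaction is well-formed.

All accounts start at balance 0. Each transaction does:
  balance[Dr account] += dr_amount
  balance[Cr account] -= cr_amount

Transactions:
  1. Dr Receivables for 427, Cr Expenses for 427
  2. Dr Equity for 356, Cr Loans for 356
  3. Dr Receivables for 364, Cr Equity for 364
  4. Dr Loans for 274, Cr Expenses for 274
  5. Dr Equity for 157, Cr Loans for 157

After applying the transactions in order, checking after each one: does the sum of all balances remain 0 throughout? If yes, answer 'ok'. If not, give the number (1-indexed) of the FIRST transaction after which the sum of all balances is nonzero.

Answer: ok

Derivation:
After txn 1: dr=427 cr=427 sum_balances=0
After txn 2: dr=356 cr=356 sum_balances=0
After txn 3: dr=364 cr=364 sum_balances=0
After txn 4: dr=274 cr=274 sum_balances=0
After txn 5: dr=157 cr=157 sum_balances=0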